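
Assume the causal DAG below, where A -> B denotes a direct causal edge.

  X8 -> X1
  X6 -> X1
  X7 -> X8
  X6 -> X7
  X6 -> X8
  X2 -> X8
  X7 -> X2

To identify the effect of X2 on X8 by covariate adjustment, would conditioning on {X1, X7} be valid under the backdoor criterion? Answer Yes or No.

No

Backdoor paths from X2 to X8 (paths whose first edge points into X2):
  P1: X2 <- X7 <- X6 -> X8
  P2: X2 <- X7 <- X6 -> X1 <- X8
  P3: X2 <- X7 -> X8
Condition 1 (no descendant of X2 in the set): FAILS — X1 is a descendant of X2.
Condition 2 (every backdoor path blocked by {X1, X7}):
  P1: blocked at chain node X7 ∈ conditioning set.
  P2: blocked at chain node X7 ∈ conditioning set.
  P3: blocked at fork node X7 ∈ conditioning set.
{X1, X7} does not satisfy the backdoor criterion.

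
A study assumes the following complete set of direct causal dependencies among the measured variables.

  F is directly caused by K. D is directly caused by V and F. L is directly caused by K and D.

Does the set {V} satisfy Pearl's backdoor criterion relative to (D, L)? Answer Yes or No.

Backdoor paths from D to L (paths whose first edge points into D):
  P1: D <- F <- K -> L
Condition 1 (no descendant of D in the set): holds — descendants of D are {L}; none are in {V}.
Condition 2 (every backdoor path blocked by {V}):
  P1: open — no interior node is in the conditioning set.
{V} does not satisfy the backdoor criterion.

No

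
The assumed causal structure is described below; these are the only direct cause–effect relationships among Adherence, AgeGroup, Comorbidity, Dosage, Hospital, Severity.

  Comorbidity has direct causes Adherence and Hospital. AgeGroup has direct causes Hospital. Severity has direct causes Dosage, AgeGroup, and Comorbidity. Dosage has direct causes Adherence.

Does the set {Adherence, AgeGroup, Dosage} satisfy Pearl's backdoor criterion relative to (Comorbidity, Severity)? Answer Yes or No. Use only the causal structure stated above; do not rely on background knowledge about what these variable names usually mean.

Yes

Backdoor paths from Comorbidity to Severity (paths whose first edge points into Comorbidity):
  P1: Comorbidity <- Hospital -> AgeGroup -> Severity
  P2: Comorbidity <- Adherence -> Dosage -> Severity
Condition 1 (no descendant of Comorbidity in the set): holds — descendants of Comorbidity are {Severity}; none are in {Adherence, AgeGroup, Dosage}.
Condition 2 (every backdoor path blocked by {Adherence, AgeGroup, Dosage}):
  P1: blocked at chain node AgeGroup ∈ conditioning set.
  P2: blocked at fork node Adherence ∈ conditioning set.
{Adherence, AgeGroup, Dosage} satisfies the backdoor criterion.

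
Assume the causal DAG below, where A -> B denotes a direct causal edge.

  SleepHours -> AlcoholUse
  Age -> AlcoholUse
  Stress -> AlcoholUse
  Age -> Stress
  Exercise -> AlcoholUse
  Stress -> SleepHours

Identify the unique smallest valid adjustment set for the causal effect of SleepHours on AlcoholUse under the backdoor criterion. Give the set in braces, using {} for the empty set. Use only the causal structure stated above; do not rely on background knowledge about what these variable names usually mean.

Variables eligible for adjustment (non-descendants of SleepHours, excluding SleepHours and AlcoholUse): {Age, Exercise, Stress}.
Backdoor paths from SleepHours to AlcoholUse:
  P1: SleepHours <- Stress <- Age -> AlcoholUse
  P2: SleepHours <- Stress -> AlcoholUse
The empty set is not sufficient: P1 (SleepHours <- Stress <- Age -> AlcoholUse) has no collider blocking it and no conditioned non-collider, so it is open.
Try {Stress}:
  P1: blocked at chain node Stress ∈ conditioning set.
  P2: blocked at fork node Stress ∈ conditioning set.
{Stress} contains no descendant of SleepHours and blocks every backdoor path.
No other singleton works — e.g. {Age} leaves P2 open — so {Stress} is the unique smallest valid adjustment set.

{Stress}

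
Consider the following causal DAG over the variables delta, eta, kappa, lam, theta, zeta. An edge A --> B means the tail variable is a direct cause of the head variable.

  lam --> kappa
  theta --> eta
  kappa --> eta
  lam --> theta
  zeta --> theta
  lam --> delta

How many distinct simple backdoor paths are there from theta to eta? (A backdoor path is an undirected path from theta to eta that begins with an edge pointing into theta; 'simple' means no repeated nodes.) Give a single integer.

A backdoor path from theta to eta is any simple undirected path whose first edge points into theta (i.e. leaves theta via a parent).
Parents of theta: {lam, zeta}.
Enumerating:
  P1: theta <- lam -> kappa -> eta
That exhausts the simple backdoor paths. Count: 1.

1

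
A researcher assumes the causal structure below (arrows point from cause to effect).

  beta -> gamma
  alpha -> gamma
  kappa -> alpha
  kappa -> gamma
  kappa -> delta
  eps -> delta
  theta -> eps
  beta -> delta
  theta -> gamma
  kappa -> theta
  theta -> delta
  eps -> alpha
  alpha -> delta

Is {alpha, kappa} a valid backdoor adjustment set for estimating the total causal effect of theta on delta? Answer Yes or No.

No

Backdoor paths from theta to delta (paths whose first edge points into theta):
  P1: theta <- kappa -> alpha <- eps -> delta
  P2: theta <- kappa -> alpha -> gamma <- beta -> delta
  P3: theta <- kappa -> alpha -> delta
  P4: theta <- kappa -> gamma <- beta -> delta
  P5: theta <- kappa -> gamma <- alpha <- eps -> delta
  P6: theta <- kappa -> gamma <- alpha -> delta
  P7: theta <- kappa -> delta
Condition 1 (no descendant of theta in the set): FAILS — alpha is a descendant of theta.
Condition 2 (every backdoor path blocked by {alpha, kappa}):
  P1: blocked at fork node kappa ∈ conditioning set.
  P2: blocked at fork node kappa ∈ conditioning set.
  P3: blocked at fork node kappa ∈ conditioning set.
  P4: blocked at fork node kappa ∈ conditioning set.
  P5: blocked at fork node kappa ∈ conditioning set.
  P6: blocked at fork node kappa ∈ conditioning set.
  P7: blocked at fork node kappa ∈ conditioning set.
{alpha, kappa} does not satisfy the backdoor criterion.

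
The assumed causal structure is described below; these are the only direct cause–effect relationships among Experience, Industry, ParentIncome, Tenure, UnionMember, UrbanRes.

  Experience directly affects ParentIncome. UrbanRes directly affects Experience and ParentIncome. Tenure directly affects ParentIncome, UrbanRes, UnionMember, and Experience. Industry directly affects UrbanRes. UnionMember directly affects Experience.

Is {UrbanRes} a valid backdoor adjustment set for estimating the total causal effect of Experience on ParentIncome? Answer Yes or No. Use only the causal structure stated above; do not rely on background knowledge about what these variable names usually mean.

No

Backdoor paths from Experience to ParentIncome (paths whose first edge points into Experience):
  P1: Experience <- Tenure -> UrbanRes -> ParentIncome
  P2: Experience <- Tenure -> ParentIncome
  P3: Experience <- UnionMember <- Tenure -> UrbanRes -> ParentIncome
  P4: Experience <- UnionMember <- Tenure -> ParentIncome
  P5: Experience <- UrbanRes <- Tenure -> ParentIncome
  P6: Experience <- UrbanRes -> ParentIncome
Condition 1 (no descendant of Experience in the set): holds — descendants of Experience are {ParentIncome}; none are in {UrbanRes}.
Condition 2 (every backdoor path blocked by {UrbanRes}):
  P1: blocked at chain node UrbanRes ∈ conditioning set.
  P2: open — no interior node is in the conditioning set.
  P3: blocked at chain node UrbanRes ∈ conditioning set.
  P4: open — no interior node is in the conditioning set.
  P5: blocked at chain node UrbanRes ∈ conditioning set.
  P6: blocked at fork node UrbanRes ∈ conditioning set.
{UrbanRes} does not satisfy the backdoor criterion.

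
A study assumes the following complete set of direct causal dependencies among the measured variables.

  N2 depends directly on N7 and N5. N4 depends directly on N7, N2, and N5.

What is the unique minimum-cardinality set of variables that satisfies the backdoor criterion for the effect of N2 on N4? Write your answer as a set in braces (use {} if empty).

Variables eligible for adjustment (non-descendants of N2, excluding N2 and N4): {N5, N7}.
Backdoor paths from N2 to N4:
  P1: N2 <- N5 -> N4
  P2: N2 <- N7 -> N4
The empty set is not sufficient: P1 (N2 <- N5 -> N4) has no collider blocking it and no conditioned non-collider, so it is open.
Try {N5, N7}:
  P1: blocked at fork node N5 ∈ conditioning set.
  P2: blocked at fork node N7 ∈ conditioning set.
{N5, N7} contains no descendant of N2 and blocks every backdoor path.
Every element of {N5, N7} is needed (dropping N5 leaves P1 open; dropping N7 leaves P2 open), so no proper subset is valid.
Among all size-2 subsets of the eligible variables, only {N5, N7} blocks every backdoor path, so it is the unique smallest valid adjustment set.

{N5, N7}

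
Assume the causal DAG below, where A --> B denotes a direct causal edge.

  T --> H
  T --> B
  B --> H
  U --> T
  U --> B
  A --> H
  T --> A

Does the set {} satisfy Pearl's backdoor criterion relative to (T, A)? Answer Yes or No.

Yes

Backdoor paths from T to A (paths whose first edge points into T):
  P1: T <- U -> B -> H <- A
Condition 1 (no descendant of T in the set): holds — descendants of T are {A, B, H}; none are in {}.
Condition 2 (every backdoor path blocked by {}):
  P1: blocked at collider H (neither it nor any descendant is in the conditioning set).
{} satisfies the backdoor criterion.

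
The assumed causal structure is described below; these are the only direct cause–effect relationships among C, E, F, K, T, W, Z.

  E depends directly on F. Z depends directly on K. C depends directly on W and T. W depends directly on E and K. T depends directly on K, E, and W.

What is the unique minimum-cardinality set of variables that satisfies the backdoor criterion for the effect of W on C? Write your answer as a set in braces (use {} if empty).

{E, K}

Variables eligible for adjustment (non-descendants of W, excluding W and C): {E, F, K, Z}.
Backdoor paths from W to C:
  P1: W <- K -> T -> C
  P2: W <- E -> T -> C
The empty set is not sufficient: P1 (W <- K -> T -> C) has no collider blocking it and no conditioned non-collider, so it is open.
Try {E, K}:
  P1: blocked at fork node K ∈ conditioning set.
  P2: blocked at fork node E ∈ conditioning set.
{E, K} contains no descendant of W and blocks every backdoor path.
Every element of {E, K} is needed (dropping E leaves P2 open; dropping K leaves P1 open), so no proper subset is valid.
Among all size-2 subsets of the eligible variables, only {E, K} blocks every backdoor path, so it is the unique smallest valid adjustment set.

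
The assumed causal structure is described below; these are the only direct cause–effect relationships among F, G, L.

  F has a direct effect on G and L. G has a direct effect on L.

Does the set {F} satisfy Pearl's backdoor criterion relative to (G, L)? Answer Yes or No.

Yes

Backdoor paths from G to L (paths whose first edge points into G):
  P1: G <- F -> L
Condition 1 (no descendant of G in the set): holds — descendants of G are {L}; none are in {F}.
Condition 2 (every backdoor path blocked by {F}):
  P1: blocked at fork node F ∈ conditioning set.
{F} satisfies the backdoor criterion.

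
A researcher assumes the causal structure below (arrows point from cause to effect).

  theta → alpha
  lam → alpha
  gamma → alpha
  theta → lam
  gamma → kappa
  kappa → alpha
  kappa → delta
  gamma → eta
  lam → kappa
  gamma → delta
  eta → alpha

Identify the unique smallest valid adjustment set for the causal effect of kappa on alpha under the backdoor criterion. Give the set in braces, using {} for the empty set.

{gamma, lam}

Variables eligible for adjustment (non-descendants of kappa, excluding kappa and alpha): {eta, gamma, lam, theta}.
Backdoor paths from kappa to alpha:
  P1: kappa <- gamma -> eta -> alpha
  P2: kappa <- gamma -> alpha
  P3: kappa <- lam <- theta -> alpha
  P4: kappa <- lam -> alpha
The empty set is not sufficient: P1 (kappa <- gamma -> eta -> alpha) has no collider blocking it and no conditioned non-collider, so it is open.
Try {gamma, lam}:
  P1: blocked at fork node gamma ∈ conditioning set.
  P2: blocked at fork node gamma ∈ conditioning set.
  P3: blocked at chain node lam ∈ conditioning set.
  P4: blocked at fork node lam ∈ conditioning set.
{gamma, lam} contains no descendant of kappa and blocks every backdoor path.
Every element of {gamma, lam} is needed (dropping gamma leaves P1 open; dropping lam leaves P3 open), so no proper subset is valid.
Among all size-2 subsets of the eligible variables, only {gamma, lam} blocks every backdoor path, so it is the unique smallest valid adjustment set.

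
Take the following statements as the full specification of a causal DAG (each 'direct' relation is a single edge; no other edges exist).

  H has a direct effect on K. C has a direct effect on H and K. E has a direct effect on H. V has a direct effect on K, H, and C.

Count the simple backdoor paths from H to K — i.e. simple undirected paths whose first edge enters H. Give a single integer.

A backdoor path from H to K is any simple undirected path whose first edge points into H (i.e. leaves H via a parent).
Parents of H: {C, E, V}.
Enumerating:
  P1: H <- V -> C -> K
  P2: H <- V -> K
  P3: H <- C <- V -> K
  P4: H <- C -> K
That exhausts the simple backdoor paths. Count: 4.

4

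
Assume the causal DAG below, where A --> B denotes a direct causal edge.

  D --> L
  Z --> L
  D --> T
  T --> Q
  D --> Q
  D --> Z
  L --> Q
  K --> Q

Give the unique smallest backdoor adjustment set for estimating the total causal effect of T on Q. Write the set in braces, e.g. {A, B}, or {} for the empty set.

Variables eligible for adjustment (non-descendants of T, excluding T and Q): {D, K, L, Z}.
Backdoor paths from T to Q:
  P1: T <- D -> Z -> L -> Q
  P2: T <- D -> L -> Q
  P3: T <- D -> Q
The empty set is not sufficient: P1 (T <- D -> Z -> L -> Q) has no collider blocking it and no conditioned non-collider, so it is open.
Try {D}:
  P1: blocked at fork node D ∈ conditioning set.
  P2: blocked at fork node D ∈ conditioning set.
  P3: blocked at fork node D ∈ conditioning set.
{D} contains no descendant of T and blocks every backdoor path.
No other singleton works — e.g. {Z} leaves P2 open — so {D} is the unique smallest valid adjustment set.

{D}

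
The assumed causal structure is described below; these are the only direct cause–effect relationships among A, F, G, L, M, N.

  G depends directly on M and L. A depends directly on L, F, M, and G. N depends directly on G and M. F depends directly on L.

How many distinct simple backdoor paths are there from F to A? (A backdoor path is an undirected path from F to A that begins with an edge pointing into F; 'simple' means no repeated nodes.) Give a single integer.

4

A backdoor path from F to A is any simple undirected path whose first edge points into F (i.e. leaves F via a parent).
Parents of F: {L}.
Enumerating:
  P1: F <- L -> G <- M -> A
  P2: F <- L -> G -> A
  P3: F <- L -> G -> N <- M -> A
  P4: F <- L -> A
That exhausts the simple backdoor paths. Count: 4.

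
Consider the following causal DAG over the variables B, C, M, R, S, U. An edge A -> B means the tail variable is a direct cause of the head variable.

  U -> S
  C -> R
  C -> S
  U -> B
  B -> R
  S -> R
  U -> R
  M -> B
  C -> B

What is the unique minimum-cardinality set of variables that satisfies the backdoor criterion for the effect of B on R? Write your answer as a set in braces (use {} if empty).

{C, U}

Variables eligible for adjustment (non-descendants of B, excluding B and R): {C, M, S, U}.
Backdoor paths from B to R:
  P1: B <- C -> S <- U -> R
  P2: B <- C -> S -> R
  P3: B <- C -> R
  P4: B <- U -> S <- C -> R
  P5: B <- U -> S -> R
  P6: B <- U -> R
The empty set is not sufficient: P2 (B <- C -> S -> R) has no collider blocking it and no conditioned non-collider, so it is open.
Try {C, U}:
  P1: blocked at fork node C ∈ conditioning set.
  P2: blocked at fork node C ∈ conditioning set.
  P3: blocked at fork node C ∈ conditioning set.
  P4: blocked at fork node U ∈ conditioning set.
  P5: blocked at fork node U ∈ conditioning set.
  P6: blocked at fork node U ∈ conditioning set.
{C, U} contains no descendant of B and blocks every backdoor path.
Every element of {C, U} is needed (dropping C leaves P2 open; dropping U leaves P5 open), so no proper subset is valid.
Among all size-2 subsets of the eligible variables, only {C, U} blocks every backdoor path, so it is the unique smallest valid adjustment set.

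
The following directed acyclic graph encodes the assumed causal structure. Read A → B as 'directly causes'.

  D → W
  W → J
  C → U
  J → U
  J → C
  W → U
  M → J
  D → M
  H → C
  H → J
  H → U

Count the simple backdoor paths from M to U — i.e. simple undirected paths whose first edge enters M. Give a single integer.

6

A backdoor path from M to U is any simple undirected path whose first edge points into M (i.e. leaves M via a parent).
Parents of M: {D}.
Enumerating:
  P1: M <- D -> W -> J <- H -> C -> U
  P2: M <- D -> W -> J <- H -> U
  P3: M <- D -> W -> J -> C <- H -> U
  P4: M <- D -> W -> J -> C -> U
  P5: M <- D -> W -> J -> U
  P6: M <- D -> W -> U
That exhausts the simple backdoor paths. Count: 6.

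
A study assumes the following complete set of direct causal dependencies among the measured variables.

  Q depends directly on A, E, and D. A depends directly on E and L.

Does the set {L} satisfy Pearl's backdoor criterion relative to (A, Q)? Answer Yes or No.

Backdoor paths from A to Q (paths whose first edge points into A):
  P1: A <- E -> Q
Condition 1 (no descendant of A in the set): holds — descendants of A are {Q}; none are in {L}.
Condition 2 (every backdoor path blocked by {L}):
  P1: open — no interior node is in the conditioning set.
{L} does not satisfy the backdoor criterion.

No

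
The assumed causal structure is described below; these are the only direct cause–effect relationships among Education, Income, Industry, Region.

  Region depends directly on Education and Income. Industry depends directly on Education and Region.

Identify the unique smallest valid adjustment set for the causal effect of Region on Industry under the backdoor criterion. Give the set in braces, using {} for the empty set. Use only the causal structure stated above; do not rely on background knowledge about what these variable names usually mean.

Variables eligible for adjustment (non-descendants of Region, excluding Region and Industry): {Education, Income}.
Backdoor paths from Region to Industry:
  P1: Region <- Education -> Industry
The empty set is not sufficient: P1 (Region <- Education -> Industry) has no collider blocking it and no conditioned non-collider, so it is open.
Try {Education}:
  P1: blocked at fork node Education ∈ conditioning set.
{Education} contains no descendant of Region and blocks every backdoor path.
No other singleton works — e.g. {Income} leaves P1 open — so {Education} is the unique smallest valid adjustment set.

{Education}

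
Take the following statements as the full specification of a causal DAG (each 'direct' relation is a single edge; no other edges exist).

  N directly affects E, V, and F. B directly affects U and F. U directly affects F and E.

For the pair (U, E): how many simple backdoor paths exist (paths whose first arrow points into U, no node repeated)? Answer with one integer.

1

A backdoor path from U to E is any simple undirected path whose first edge points into U (i.e. leaves U via a parent).
Parents of U: {B}.
Enumerating:
  P1: U <- B -> F <- N -> E
That exhausts the simple backdoor paths. Count: 1.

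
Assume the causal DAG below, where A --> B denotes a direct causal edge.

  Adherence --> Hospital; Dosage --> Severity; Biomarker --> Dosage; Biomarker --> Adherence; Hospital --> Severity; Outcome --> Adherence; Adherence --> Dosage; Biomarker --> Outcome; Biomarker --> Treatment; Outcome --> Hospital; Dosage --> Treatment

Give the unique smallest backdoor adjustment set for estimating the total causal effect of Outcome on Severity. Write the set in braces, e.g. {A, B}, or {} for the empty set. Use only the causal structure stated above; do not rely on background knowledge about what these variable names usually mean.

{Biomarker}

Variables eligible for adjustment (non-descendants of Outcome, excluding Outcome and Severity): {Biomarker}.
Backdoor paths from Outcome to Severity:
  P1: Outcome <- Biomarker -> Adherence -> Dosage -> Severity
  P2: Outcome <- Biomarker -> Adherence -> Hospital -> Severity
  P3: Outcome <- Biomarker -> Dosage <- Adherence -> Hospital -> Severity
  P4: Outcome <- Biomarker -> Dosage -> Severity
  P5: Outcome <- Biomarker -> Treatment <- Dosage <- Adherence -> Hospital -> Severity
  P6: Outcome <- Biomarker -> Treatment <- Dosage -> Severity
The empty set is not sufficient: P1 (Outcome <- Biomarker -> Adherence -> Dosage -> Severity) has no collider blocking it and no conditioned non-collider, so it is open.
Try {Biomarker}:
  P1: blocked at fork node Biomarker ∈ conditioning set.
  P2: blocked at fork node Biomarker ∈ conditioning set.
  P3: blocked at fork node Biomarker ∈ conditioning set.
  P4: blocked at fork node Biomarker ∈ conditioning set.
  P5: blocked at fork node Biomarker ∈ conditioning set.
  P6: blocked at fork node Biomarker ∈ conditioning set.
{Biomarker} contains no descendant of Outcome and blocks every backdoor path.
{Biomarker} is the unique smallest valid adjustment set.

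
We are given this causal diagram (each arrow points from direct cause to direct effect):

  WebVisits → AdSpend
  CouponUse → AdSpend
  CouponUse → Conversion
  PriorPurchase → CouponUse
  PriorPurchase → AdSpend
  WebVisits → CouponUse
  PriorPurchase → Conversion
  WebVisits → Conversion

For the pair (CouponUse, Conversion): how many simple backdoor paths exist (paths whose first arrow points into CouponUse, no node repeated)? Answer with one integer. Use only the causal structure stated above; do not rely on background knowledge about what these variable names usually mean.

A backdoor path from CouponUse to Conversion is any simple undirected path whose first edge points into CouponUse (i.e. leaves CouponUse via a parent).
Parents of CouponUse: {PriorPurchase, WebVisits}.
Enumerating:
  P1: CouponUse <- WebVisits -> Conversion
  P2: CouponUse <- WebVisits -> AdSpend <- PriorPurchase -> Conversion
  P3: CouponUse <- PriorPurchase -> Conversion
  P4: CouponUse <- PriorPurchase -> AdSpend <- WebVisits -> Conversion
That exhausts the simple backdoor paths. Count: 4.

4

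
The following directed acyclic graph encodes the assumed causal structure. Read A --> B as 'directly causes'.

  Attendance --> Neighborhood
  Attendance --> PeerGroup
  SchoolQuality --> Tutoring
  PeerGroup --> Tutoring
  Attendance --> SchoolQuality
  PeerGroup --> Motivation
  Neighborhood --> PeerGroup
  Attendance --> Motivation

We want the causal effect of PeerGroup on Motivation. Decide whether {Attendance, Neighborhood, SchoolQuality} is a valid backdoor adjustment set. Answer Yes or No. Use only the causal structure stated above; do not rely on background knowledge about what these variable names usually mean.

Yes

Backdoor paths from PeerGroup to Motivation (paths whose first edge points into PeerGroup):
  P1: PeerGroup <- Attendance -> Motivation
  P2: PeerGroup <- Neighborhood <- Attendance -> Motivation
Condition 1 (no descendant of PeerGroup in the set): holds — descendants of PeerGroup are {Motivation, Tutoring}; none are in {Attendance, Neighborhood, SchoolQuality}.
Condition 2 (every backdoor path blocked by {Attendance, Neighborhood, SchoolQuality}):
  P1: blocked at fork node Attendance ∈ conditioning set.
  P2: blocked at chain node Neighborhood ∈ conditioning set.
{Attendance, Neighborhood, SchoolQuality} satisfies the backdoor criterion.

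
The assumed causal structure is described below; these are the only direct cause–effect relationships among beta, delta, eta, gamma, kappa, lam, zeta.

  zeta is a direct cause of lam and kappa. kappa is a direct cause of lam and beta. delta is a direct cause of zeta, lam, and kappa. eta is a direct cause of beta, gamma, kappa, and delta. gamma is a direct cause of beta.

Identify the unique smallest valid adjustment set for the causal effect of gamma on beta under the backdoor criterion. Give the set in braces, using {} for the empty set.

{eta}

Variables eligible for adjustment (non-descendants of gamma, excluding gamma and beta): {delta, eta, kappa, lam, zeta}.
Backdoor paths from gamma to beta:
  P1: gamma <- eta -> delta -> zeta -> kappa -> beta
  P2: gamma <- eta -> delta -> zeta -> lam <- kappa -> beta
  P3: gamma <- eta -> delta -> kappa -> beta
  P4: gamma <- eta -> delta -> lam <- zeta -> kappa -> beta
  P5: gamma <- eta -> delta -> lam <- kappa -> beta
  P6: gamma <- eta -> kappa -> beta
  P7: gamma <- eta -> beta
The empty set is not sufficient: P1 (gamma <- eta -> delta -> zeta -> kappa -> beta) has no collider blocking it and no conditioned non-collider, so it is open.
Try {eta}:
  P1: blocked at fork node eta ∈ conditioning set.
  P2: blocked at fork node eta ∈ conditioning set.
  P3: blocked at fork node eta ∈ conditioning set.
  P4: blocked at fork node eta ∈ conditioning set.
  P5: blocked at fork node eta ∈ conditioning set.
  P6: blocked at fork node eta ∈ conditioning set.
  P7: blocked at fork node eta ∈ conditioning set.
{eta} contains no descendant of gamma and blocks every backdoor path.
No other singleton works — e.g. {delta} leaves P6 open — so {eta} is the unique smallest valid adjustment set.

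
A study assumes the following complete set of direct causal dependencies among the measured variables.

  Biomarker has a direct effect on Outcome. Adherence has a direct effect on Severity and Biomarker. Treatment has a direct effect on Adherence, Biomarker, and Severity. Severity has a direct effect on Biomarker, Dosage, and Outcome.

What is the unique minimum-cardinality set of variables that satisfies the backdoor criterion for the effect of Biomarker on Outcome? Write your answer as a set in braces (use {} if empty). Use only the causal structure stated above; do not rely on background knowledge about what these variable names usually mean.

Variables eligible for adjustment (non-descendants of Biomarker, excluding Biomarker and Outcome): {Adherence, Dosage, Severity, Treatment}.
Backdoor paths from Biomarker to Outcome:
  P1: Biomarker <- Treatment -> Adherence -> Severity -> Outcome
  P2: Biomarker <- Treatment -> Severity -> Outcome
  P3: Biomarker <- Adherence <- Treatment -> Severity -> Outcome
  P4: Biomarker <- Adherence -> Severity -> Outcome
  P5: Biomarker <- Severity -> Outcome
The empty set is not sufficient: P1 (Biomarker <- Treatment -> Adherence -> Severity -> Outcome) has no collider blocking it and no conditioned non-collider, so it is open.
Try {Severity}:
  P1: blocked at chain node Severity ∈ conditioning set.
  P2: blocked at chain node Severity ∈ conditioning set.
  P3: blocked at chain node Severity ∈ conditioning set.
  P4: blocked at chain node Severity ∈ conditioning set.
  P5: blocked at fork node Severity ∈ conditioning set.
{Severity} contains no descendant of Biomarker and blocks every backdoor path.
No other singleton works — e.g. {Treatment} leaves P4 open — so {Severity} is the unique smallest valid adjustment set.

{Severity}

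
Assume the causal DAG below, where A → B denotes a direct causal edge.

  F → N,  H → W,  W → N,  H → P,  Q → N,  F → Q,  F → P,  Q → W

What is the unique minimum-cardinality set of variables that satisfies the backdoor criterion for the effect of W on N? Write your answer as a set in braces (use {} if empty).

{Q}

Variables eligible for adjustment (non-descendants of W, excluding W and N): {F, H, P, Q}.
Backdoor paths from W to N:
  P1: W <- H -> P <- F -> Q -> N
  P2: W <- H -> P <- F -> N
  P3: W <- Q <- F -> N
  P4: W <- Q -> N
The empty set is not sufficient: P3 (W <- Q <- F -> N) has no collider blocking it and no conditioned non-collider, so it is open.
Try {Q}:
  P1: blocked at collider P (neither it nor any descendant is in the conditioning set).
  P2: blocked at collider P (neither it nor any descendant is in the conditioning set).
  P3: blocked at chain node Q ∈ conditioning set.
  P4: blocked at fork node Q ∈ conditioning set.
{Q} contains no descendant of W and blocks every backdoor path.
No other singleton works — e.g. {F} leaves P4 open — so {Q} is the unique smallest valid adjustment set.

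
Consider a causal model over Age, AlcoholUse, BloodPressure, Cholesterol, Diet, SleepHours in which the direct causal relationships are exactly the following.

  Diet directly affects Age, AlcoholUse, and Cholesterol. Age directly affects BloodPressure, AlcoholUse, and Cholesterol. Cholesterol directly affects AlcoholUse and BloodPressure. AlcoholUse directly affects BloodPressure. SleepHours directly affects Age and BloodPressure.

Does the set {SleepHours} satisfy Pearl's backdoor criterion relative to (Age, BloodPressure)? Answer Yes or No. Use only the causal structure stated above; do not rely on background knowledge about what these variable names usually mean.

Backdoor paths from Age to BloodPressure (paths whose first edge points into Age):
  P1: Age <- Diet -> Cholesterol -> AlcoholUse -> BloodPressure
  P2: Age <- Diet -> Cholesterol -> BloodPressure
  P3: Age <- Diet -> AlcoholUse <- Cholesterol -> BloodPressure
  P4: Age <- Diet -> AlcoholUse -> BloodPressure
  P5: Age <- SleepHours -> BloodPressure
Condition 1 (no descendant of Age in the set): holds — descendants of Age are {AlcoholUse, BloodPressure, Cholesterol}; none are in {SleepHours}.
Condition 2 (every backdoor path blocked by {SleepHours}):
  P1: open — no interior node is in the conditioning set.
  P2: open — no interior node is in the conditioning set.
  P3: blocked at collider AlcoholUse (neither it nor any descendant is in the conditioning set).
  P4: open — no interior node is in the conditioning set.
  P5: blocked at fork node SleepHours ∈ conditioning set.
{SleepHours} does not satisfy the backdoor criterion.

No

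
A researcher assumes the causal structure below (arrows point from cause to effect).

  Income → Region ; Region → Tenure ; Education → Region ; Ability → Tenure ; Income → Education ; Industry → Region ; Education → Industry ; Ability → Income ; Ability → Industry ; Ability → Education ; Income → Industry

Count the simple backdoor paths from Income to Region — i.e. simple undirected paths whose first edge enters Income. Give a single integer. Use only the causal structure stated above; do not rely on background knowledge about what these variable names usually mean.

5

A backdoor path from Income to Region is any simple undirected path whose first edge points into Income (i.e. leaves Income via a parent).
Parents of Income: {Ability}.
Enumerating:
  P1: Income <- Ability -> Education -> Industry -> Region
  P2: Income <- Ability -> Education -> Region
  P3: Income <- Ability -> Industry <- Education -> Region
  P4: Income <- Ability -> Industry -> Region
  P5: Income <- Ability -> Tenure <- Region
That exhausts the simple backdoor paths. Count: 5.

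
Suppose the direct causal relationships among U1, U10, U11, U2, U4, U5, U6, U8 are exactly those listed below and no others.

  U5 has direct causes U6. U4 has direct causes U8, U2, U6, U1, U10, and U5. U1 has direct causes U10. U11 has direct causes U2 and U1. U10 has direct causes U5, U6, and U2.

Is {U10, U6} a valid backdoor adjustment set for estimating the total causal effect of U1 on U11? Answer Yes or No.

Yes

Backdoor paths from U1 to U11 (paths whose first edge points into U1):
  P1: U1 <- U10 <- U6 -> U5 -> U4 <- U2 -> U11
  P2: U1 <- U10 <- U6 -> U4 <- U2 -> U11
  P3: U1 <- U10 <- U2 -> U11
  P4: U1 <- U10 <- U5 <- U6 -> U4 <- U2 -> U11
  P5: U1 <- U10 <- U5 -> U4 <- U2 -> U11
  P6: U1 <- U10 -> U4 <- U2 -> U11
Condition 1 (no descendant of U1 in the set): holds — descendants of U1 are {U11, U4}; none are in {U10, U6}.
Condition 2 (every backdoor path blocked by {U10, U6}):
  P1: blocked at chain node U10 ∈ conditioning set.
  P2: blocked at chain node U10 ∈ conditioning set.
  P3: blocked at chain node U10 ∈ conditioning set.
  P4: blocked at chain node U10 ∈ conditioning set.
  P5: blocked at chain node U10 ∈ conditioning set.
  P6: blocked at fork node U10 ∈ conditioning set.
{U10, U6} satisfies the backdoor criterion.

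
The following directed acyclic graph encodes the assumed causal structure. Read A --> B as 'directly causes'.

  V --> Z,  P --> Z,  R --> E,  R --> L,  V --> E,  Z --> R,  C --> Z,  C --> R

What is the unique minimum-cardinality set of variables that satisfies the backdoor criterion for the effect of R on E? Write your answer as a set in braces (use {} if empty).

{V}

Variables eligible for adjustment (non-descendants of R, excluding R and E): {C, P, V, Z}.
Backdoor paths from R to E:
  P1: R <- C -> Z <- V -> E
  P2: R <- Z <- V -> E
The empty set is not sufficient: P2 (R <- Z <- V -> E) has no collider blocking it and no conditioned non-collider, so it is open.
Try {V}:
  P1: blocked at collider Z (neither it nor any descendant is in the conditioning set).
  P2: blocked at fork node V ∈ conditioning set.
{V} contains no descendant of R and blocks every backdoor path.
No other singleton works — e.g. {P} leaves P2 open — so {V} is the unique smallest valid adjustment set.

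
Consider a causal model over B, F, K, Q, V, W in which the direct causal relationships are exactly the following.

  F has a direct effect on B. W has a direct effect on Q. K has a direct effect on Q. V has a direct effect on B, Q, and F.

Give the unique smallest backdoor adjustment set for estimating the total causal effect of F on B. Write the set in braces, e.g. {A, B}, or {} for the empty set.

Variables eligible for adjustment (non-descendants of F, excluding F and B): {K, Q, V, W}.
Backdoor paths from F to B:
  P1: F <- V -> B
The empty set is not sufficient: P1 (F <- V -> B) has no collider blocking it and no conditioned non-collider, so it is open.
Try {V}:
  P1: blocked at fork node V ∈ conditioning set.
{V} contains no descendant of F and blocks every backdoor path.
No other singleton works — e.g. {K} leaves P1 open — so {V} is the unique smallest valid adjustment set.

{V}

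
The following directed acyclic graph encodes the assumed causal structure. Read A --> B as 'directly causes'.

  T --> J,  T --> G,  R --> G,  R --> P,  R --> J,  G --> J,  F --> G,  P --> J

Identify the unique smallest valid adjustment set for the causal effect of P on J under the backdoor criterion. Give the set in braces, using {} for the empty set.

Variables eligible for adjustment (non-descendants of P, excluding P and J): {F, G, R, T}.
Backdoor paths from P to J:
  P1: P <- R -> G <- T -> J
  P2: P <- R -> G -> J
  P3: P <- R -> J
The empty set is not sufficient: P2 (P <- R -> G -> J) has no collider blocking it and no conditioned non-collider, so it is open.
Try {R}:
  P1: blocked at fork node R ∈ conditioning set.
  P2: blocked at fork node R ∈ conditioning set.
  P3: blocked at fork node R ∈ conditioning set.
{R} contains no descendant of P and blocks every backdoor path.
No other singleton works — e.g. {F} leaves P2 open — so {R} is the unique smallest valid adjustment set.

{R}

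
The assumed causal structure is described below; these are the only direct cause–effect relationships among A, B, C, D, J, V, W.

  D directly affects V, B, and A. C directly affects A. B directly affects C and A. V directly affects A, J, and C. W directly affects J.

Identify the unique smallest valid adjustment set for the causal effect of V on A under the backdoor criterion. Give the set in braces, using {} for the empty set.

Variables eligible for adjustment (non-descendants of V, excluding V and A): {B, D, W}.
Backdoor paths from V to A:
  P1: V <- D -> B -> C -> A
  P2: V <- D -> B -> A
  P3: V <- D -> A
The empty set is not sufficient: P1 (V <- D -> B -> C -> A) has no collider blocking it and no conditioned non-collider, so it is open.
Try {D}:
  P1: blocked at fork node D ∈ conditioning set.
  P2: blocked at fork node D ∈ conditioning set.
  P3: blocked at fork node D ∈ conditioning set.
{D} contains no descendant of V and blocks every backdoor path.
No other singleton works — e.g. {W} leaves P1 open — so {D} is the unique smallest valid adjustment set.

{D}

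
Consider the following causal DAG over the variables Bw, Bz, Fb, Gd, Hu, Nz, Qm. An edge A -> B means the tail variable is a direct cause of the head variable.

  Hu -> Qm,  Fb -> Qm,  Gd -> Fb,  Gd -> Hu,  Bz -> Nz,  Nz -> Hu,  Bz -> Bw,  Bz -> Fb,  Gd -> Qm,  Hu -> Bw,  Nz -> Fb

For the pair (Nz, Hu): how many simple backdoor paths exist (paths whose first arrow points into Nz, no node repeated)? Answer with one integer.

A backdoor path from Nz to Hu is any simple undirected path whose first edge points into Nz (i.e. leaves Nz via a parent).
Parents of Nz: {Bz}.
Enumerating:
  P1: Nz <- Bz -> Fb <- Gd -> Hu
  P2: Nz <- Bz -> Fb <- Gd -> Qm <- Hu
  P3: Nz <- Bz -> Fb -> Qm <- Gd -> Hu
  P4: Nz <- Bz -> Fb -> Qm <- Hu
  P5: Nz <- Bz -> Bw <- Hu
That exhausts the simple backdoor paths. Count: 5.

5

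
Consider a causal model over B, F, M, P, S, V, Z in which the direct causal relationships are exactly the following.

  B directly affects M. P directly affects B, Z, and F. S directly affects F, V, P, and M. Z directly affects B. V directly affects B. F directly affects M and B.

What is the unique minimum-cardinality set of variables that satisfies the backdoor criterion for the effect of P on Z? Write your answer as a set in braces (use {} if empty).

Variables eligible for adjustment (non-descendants of P, excluding P and Z): {S, V}.
Backdoor paths from P to Z:
  P1: P <- S -> F -> B <- Z
  P2: P <- S -> F -> M <- B <- Z
  P3: P <- S -> V -> B <- Z
  P4: P <- S -> M <- F -> B <- Z
  P5: P <- S -> M <- B <- Z
Each backdoor path contains an unconditioned collider, so every path is already blocked with the empty conditioning set:
  P1: blocked at collider B (neither it nor any descendant is in the conditioning set).
  P2: blocked at collider M (neither it nor any descendant is in the conditioning set).
  P3: blocked at collider B (neither it nor any descendant is in the conditioning set).
  P4: blocked at collider M (neither it nor any descendant is in the conditioning set).
  P5: blocked at collider M (neither it nor any descendant is in the conditioning set).
The empty set is therefore the unique smallest valid set.

{}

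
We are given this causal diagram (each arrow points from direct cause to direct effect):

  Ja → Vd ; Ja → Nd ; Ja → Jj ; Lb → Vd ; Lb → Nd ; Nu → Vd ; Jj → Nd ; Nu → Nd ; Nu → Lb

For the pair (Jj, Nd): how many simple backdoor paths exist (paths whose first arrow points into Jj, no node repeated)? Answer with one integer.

A backdoor path from Jj to Nd is any simple undirected path whose first edge points into Jj (i.e. leaves Jj via a parent).
Parents of Jj: {Ja}.
Enumerating:
  P1: Jj <- Ja -> Vd <- Nu -> Lb -> Nd
  P2: Jj <- Ja -> Vd <- Nu -> Nd
  P3: Jj <- Ja -> Vd <- Lb <- Nu -> Nd
  P4: Jj <- Ja -> Vd <- Lb -> Nd
  P5: Jj <- Ja -> Nd
That exhausts the simple backdoor paths. Count: 5.

5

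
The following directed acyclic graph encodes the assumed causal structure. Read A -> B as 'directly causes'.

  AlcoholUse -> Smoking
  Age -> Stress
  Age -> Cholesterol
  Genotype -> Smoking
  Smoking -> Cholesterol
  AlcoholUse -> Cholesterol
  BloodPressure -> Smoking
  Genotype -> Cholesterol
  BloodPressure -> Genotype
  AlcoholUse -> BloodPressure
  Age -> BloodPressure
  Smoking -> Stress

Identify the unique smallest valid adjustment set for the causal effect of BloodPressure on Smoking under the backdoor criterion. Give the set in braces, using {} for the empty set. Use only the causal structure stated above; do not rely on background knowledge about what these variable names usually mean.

Variables eligible for adjustment (non-descendants of BloodPressure, excluding BloodPressure and Smoking): {Age, AlcoholUse}.
Backdoor paths from BloodPressure to Smoking:
  P1: BloodPressure <- AlcoholUse -> Smoking
  P2: BloodPressure <- AlcoholUse -> Cholesterol <- Age -> Stress <- Smoking
  P3: BloodPressure <- AlcoholUse -> Cholesterol <- Genotype -> Smoking
  P4: BloodPressure <- AlcoholUse -> Cholesterol <- Smoking
  P5: BloodPressure <- Age -> Cholesterol <- AlcoholUse -> Smoking
  P6: BloodPressure <- Age -> Cholesterol <- Genotype -> Smoking
  P7: BloodPressure <- Age -> Cholesterol <- Smoking
  P8: BloodPressure <- Age -> Stress <- Smoking
The empty set is not sufficient: P1 (BloodPressure <- AlcoholUse -> Smoking) has no collider blocking it and no conditioned non-collider, so it is open.
Try {AlcoholUse}:
  P1: blocked at fork node AlcoholUse ∈ conditioning set.
  P2: blocked at fork node AlcoholUse ∈ conditioning set.
  P3: blocked at fork node AlcoholUse ∈ conditioning set.
  P4: blocked at fork node AlcoholUse ∈ conditioning set.
  P5: blocked at collider Cholesterol (neither it nor any descendant is in the conditioning set).
  P6: blocked at collider Cholesterol (neither it nor any descendant is in the conditioning set).
  P7: blocked at collider Cholesterol (neither it nor any descendant is in the conditioning set).
  P8: blocked at collider Stress (neither it nor any descendant is in the conditioning set).
{AlcoholUse} contains no descendant of BloodPressure and blocks every backdoor path.
No other singleton works — e.g. {Age} leaves P1 open — so {AlcoholUse} is the unique smallest valid adjustment set.

{AlcoholUse}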